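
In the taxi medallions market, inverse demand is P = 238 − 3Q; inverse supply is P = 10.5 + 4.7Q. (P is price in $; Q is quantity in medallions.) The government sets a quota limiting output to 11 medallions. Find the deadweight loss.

$1324.15

Competitive equilibrium: 238 − 3Q = 10.5 + 4.7Q → Q* = 29.5455, P* = 149.3636.
At Q = 11: demand price = 238 − 3·11 = 205; supply price = 10.5 + 4.7·11 = 62.2.
ΔQ = 29.5455 − 11 = 18.5455; wedge = 205 − 62.2 = 142.8.
DWL = ½ × 18.5455 × 142.8 = $1324.15.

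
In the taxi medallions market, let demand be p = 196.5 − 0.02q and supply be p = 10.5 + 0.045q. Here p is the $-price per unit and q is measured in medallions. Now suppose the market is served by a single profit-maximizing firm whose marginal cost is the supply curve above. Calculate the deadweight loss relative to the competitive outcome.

$14733.46

Competitive equilibrium: 196.5 − 0.02q = 10.5 + 0.045q → q* = 2861.5385, p* = 139.2692.
Marginal revenue: MR = 196.5 − 0.04q. Set MR = MC: 196.5 − 0.04q = 10.5 + 0.045q → q_m = 2188.2353.
Price p_m = 196.5 − 0.02·2188.2353 = 152.7353; MC(q_m) = 10.5 + 0.045·2188.2353 = 108.9706.
Competitive q* = 2861.5385, so Δq = 673.3032; wedge = 152.7353 − 108.9706 = 43.7647.
Welfare loss = ½ × 673.3032 × 43.7647 = $14733.46.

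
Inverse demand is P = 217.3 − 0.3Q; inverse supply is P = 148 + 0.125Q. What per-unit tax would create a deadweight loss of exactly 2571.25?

46.75

Competitive equilibrium: 217.3 − 0.3Q = 148 + 0.125Q → Q* = 163.0588, P* = 168.3824.
A tax t gives ΔQ = t/0.425 and wedge t, so DWL = t²/0.85.
t²/0.85 = 2571.25 → t² = 2185.5625 → t = 46.75.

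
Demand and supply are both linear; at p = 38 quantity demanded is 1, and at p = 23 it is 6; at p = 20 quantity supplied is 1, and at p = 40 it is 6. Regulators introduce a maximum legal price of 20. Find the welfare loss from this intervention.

23.14

Demand slope = (23 − 38)/(6 − 1) = −3, so p = 41 − 3q.
Supply slope = (40 − 20)/(6 − 1) = 4, so p = 16 + 4q.
Competitive equilibrium: 41 − 3q = 16 + 4q → q* = 3.5714, p* = 30.2857.
At the ceiling p = 20, quantity supplied = (20 − 16)/4 = 1.
Willingness to pay at q' = 1: 41 − 3·1 = 38.
Δq = 3.5714 − 1 = 2.5714; wedge = 38 − 20 = 18.
The triangle = ½ × 2.5714 × 18 = 23.14.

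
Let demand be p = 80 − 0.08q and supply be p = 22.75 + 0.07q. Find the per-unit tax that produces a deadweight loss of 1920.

Competitive equilibrium: 80 − 0.08q = 22.75 + 0.07q → q* = 381.6667, p* = 49.4667.
A tax t gives Δq = t/0.15 and wedge t, so DWL = t²/0.3.
t²/0.3 = 1920 → t² = 576 → t = 24.

24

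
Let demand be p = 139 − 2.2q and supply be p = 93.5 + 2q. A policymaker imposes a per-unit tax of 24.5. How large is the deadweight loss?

Competitive equilibrium: 139 − 2.2q = 93.5 + 2q → q* = 10.8333, p* = 115.1667.
With the tax, the buyer price exceeds the seller price by 24.5: (139 − 2.2q) − (93.5 + 2q) = 24.5 → q' = 5.
Δq = 10.8333 − 5 = 5.8333; the wedge equals the tax, 24.5.
The triangle = ½ × 5.8333 × 24.5 = 71.46.

71.46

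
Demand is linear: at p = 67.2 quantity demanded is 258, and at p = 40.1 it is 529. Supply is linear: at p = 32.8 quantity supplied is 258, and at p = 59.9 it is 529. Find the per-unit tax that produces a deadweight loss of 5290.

46

Demand slope = (40.1 − 67.2)/(529 − 258) = −0.1, so p = 93 − 0.1q.
Supply slope = (59.9 − 32.8)/(529 − 258) = 0.1, so p = 7 + 0.1q.
Competitive equilibrium: 93 − 0.1q = 7 + 0.1q → q* = 430, p* = 50.
A tax t gives Δq = t/0.2 and wedge t, so DWL = t²/0.4.
t²/0.4 = 5290 → t² = 2116 → t = 46.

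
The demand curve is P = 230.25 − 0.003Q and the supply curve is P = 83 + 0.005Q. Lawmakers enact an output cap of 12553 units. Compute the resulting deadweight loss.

Competitive equilibrium: 230.25 − 0.003Q = 83 + 0.005Q → Q* = 18406.25, P* = 175.0313.
At Q = 12553: demand price = 230.25 − 0.003·12553 = 192.591; supply price = 83 + 0.005·12553 = 145.765.
ΔQ = 18406.25 − 12553 = 5853.25; wedge = 192.591 − 145.765 = 46.826.
The triangle = ½ × 5853.25 × 46.826 = 137042.14.

137042.14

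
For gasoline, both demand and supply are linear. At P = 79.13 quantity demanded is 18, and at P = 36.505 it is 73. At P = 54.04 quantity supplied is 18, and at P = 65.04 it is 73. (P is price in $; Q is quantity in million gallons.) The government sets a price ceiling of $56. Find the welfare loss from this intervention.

$123.76 million

Demand slope = (36.505 − 79.13)/(73 − 18) = −0.775, so P = 93.08 − 0.775Q.
Supply slope = (65.04 − 54.04)/(73 − 18) = 0.2, so P = 50.44 + 0.2Q.
Competitive equilibrium: 93.08 − 0.775Q = 50.44 + 0.2Q → Q* = 43.7333, P* = 59.1867.
At the ceiling P = 56, quantity supplied = (56 − 50.44)/0.2 = 27.8.
Willingness to pay at Q' = 27.8: 93.08 − 0.775·27.8 = 71.535.
ΔQ = 43.7333 − 27.8 = 15.9333; wedge = 71.535 − 56 = 15.535.
Deadweight loss = ½ × 15.9333 × 15.535 = $123.76 million.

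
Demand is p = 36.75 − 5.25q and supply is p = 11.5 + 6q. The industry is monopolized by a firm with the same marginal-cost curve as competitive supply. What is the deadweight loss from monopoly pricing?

2.87

Competitive equilibrium: 36.75 − 5.25q = 11.5 + 6q → q* = 2.2444, p* = 24.9667.
Marginal revenue: MR = 36.75 − 10.5q. Set MR = MC: 36.75 − 10.5q = 11.5 + 6q → q_m = 1.5303.
Price p_m = 36.75 − 5.25·1.5303 = 28.7159; MC(q_m) = 11.5 + 6·1.5303 = 20.6818.
Competitive q* = 2.2444, so Δq = 0.7141; wedge = 28.7159 − 20.6818 = 8.0341.
Deadweight loss = ½ × 0.7141 × 8.0341 = 2.87.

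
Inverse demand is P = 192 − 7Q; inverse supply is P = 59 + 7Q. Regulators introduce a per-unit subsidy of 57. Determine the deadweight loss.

116.04

Competitive equilibrium: 192 − 7Q = 59 + 7Q → Q* = 9.5, P* = 125.5.
The subsidy lowers effective supply by 57: P = 2 + 7Q.
New quantity: 192 − 7Q = 2 + 7Q → Q' = 13.57143.
Overproduction ΔQ = 13.57143 − 9.5 = 4.07143; wedge = subsidy = 57.
DWL = ½ × 4.07143 × 57 = 116.04.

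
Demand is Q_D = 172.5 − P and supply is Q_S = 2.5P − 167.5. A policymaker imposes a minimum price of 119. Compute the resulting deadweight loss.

In inverse form: demand P = 172.5 − Q, supply P = 67 + 0.4Q.
Competitive equilibrium: 172.5 − Q = 67 + 0.4Q → Q* = 75.3571, P* = 97.1429.
At the floor P = 119, quantity demanded = (172.5 − 119)/1 = 53.5.
Sellers' marginal cost at Q' = 53.5: 67 + 0.4·53.5 = 88.4.
ΔQ = 75.3571 − 53.5 = 21.8571; wedge = 119 − 88.4 = 30.6.
Deadweight loss = ½ × 21.8571 × 30.6 = 334.41.

334.41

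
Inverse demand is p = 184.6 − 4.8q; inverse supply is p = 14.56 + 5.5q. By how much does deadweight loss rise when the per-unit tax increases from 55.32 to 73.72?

115.26

Competitive equilibrium: 184.6 − 4.8q = 14.56 + 5.5q → q* = 16.5087, p* = 105.3581.
For a per-unit tax t: Δq = t/10.3, so DWL = ½·t·(t/10.3) = t²/20.6.
At t = 55.32: DWL = 148.558. At t = 73.72: DWL = 263.817.
Increase = 263.817 − 148.558 = 115.26.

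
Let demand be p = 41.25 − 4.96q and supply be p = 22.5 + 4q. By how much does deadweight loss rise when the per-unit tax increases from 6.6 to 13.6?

Competitive equilibrium: 41.25 − 4.96q = 22.5 + 4q → q* = 2.0926, p* = 30.8705.
For a per-unit tax t: Δq = t/8.96, so DWL = ½·t·(t/8.96) = t²/17.92.
At t = 6.6: DWL = 2.431. At t = 13.6: DWL = 10.321.
Increase = 10.321 − 2.431 = 7.89.

7.89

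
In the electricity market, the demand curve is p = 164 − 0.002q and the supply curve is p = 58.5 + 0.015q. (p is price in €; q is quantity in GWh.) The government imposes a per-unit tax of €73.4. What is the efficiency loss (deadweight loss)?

Competitive equilibrium: 164 − 0.002q = 58.5 + 0.015q → q* = 6205.8824, p* = 151.5882.
With the tax, the buyer price exceeds the seller price by 73.4: (164 − 0.002q) − (58.5 + 0.015q) = 73.4 → q' = 1888.2353.
Δq = 6205.8824 − 1888.2353 = 4317.6471; the wedge equals the tax, 73.4.
The triangle = ½ × 4317.6471 × 73.4 = €158457.65.

€158457.65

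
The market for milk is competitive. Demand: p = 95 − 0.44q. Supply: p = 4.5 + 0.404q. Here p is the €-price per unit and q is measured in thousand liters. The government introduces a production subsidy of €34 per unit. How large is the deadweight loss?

€684.83 thousand

Competitive equilibrium: 95 − 0.44q = 4.5 + 0.404q → q* = 107.2275, p* = 47.8199.
The subsidy lowers effective supply by 34: p = 0.404q − 29.5.
New quantity: 95 − 0.44q = 0.404q − 29.5 → q' = 147.5118.
Overproduction Δq = 147.5118 − 107.2275 = 40.2843; wedge = subsidy = 34.
Deadweight loss = ½ × 40.2843 × 34 = €684.83 thousand.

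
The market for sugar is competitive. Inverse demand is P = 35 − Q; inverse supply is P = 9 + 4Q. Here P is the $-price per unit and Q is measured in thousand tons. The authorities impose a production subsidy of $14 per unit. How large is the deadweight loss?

$19.60 thousand

Competitive equilibrium: 35 − Q = 9 + 4Q → Q* = 5.2, P* = 29.8.
The subsidy lowers effective supply by 14: P = 4Q − 5.
New quantity: 35 − Q = 4Q − 5 → Q' = 8.
Overproduction ΔQ = 8 − 5.2 = 2.8; wedge = subsidy = 14.
Deadweight loss = ½ × 2.8 × 14 = $19.60 thousand.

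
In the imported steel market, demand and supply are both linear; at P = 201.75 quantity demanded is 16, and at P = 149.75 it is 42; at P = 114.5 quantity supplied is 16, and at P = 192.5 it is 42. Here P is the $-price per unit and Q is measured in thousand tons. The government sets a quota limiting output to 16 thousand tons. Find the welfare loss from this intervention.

$761.26 thousand

Demand slope = (149.75 − 201.75)/(42 − 16) = −2, so P = 233.75 − 2Q.
Supply slope = (192.5 − 114.5)/(42 − 16) = 3, so P = 66.5 + 3Q.
Competitive equilibrium: 233.75 − 2Q = 66.5 + 3Q → Q* = 33.45, P* = 166.85.
At Q = 16: demand price = 233.75 − 2·16 = 201.75; supply price = 66.5 + 3·16 = 114.5.
ΔQ = 33.45 − 16 = 17.45; wedge = 201.75 − 114.5 = 87.25.
Deadweight loss = ½ × 17.45 × 87.25 = $761.26 thousand.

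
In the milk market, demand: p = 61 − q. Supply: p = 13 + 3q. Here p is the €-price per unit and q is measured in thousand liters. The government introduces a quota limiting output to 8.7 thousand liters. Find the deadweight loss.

€21.78 thousand

Competitive equilibrium: 61 − q = 13 + 3q → q* = 12, p* = 49.
At q = 8.7: demand price = 61 − 1·8.7 = 52.3; supply price = 13 + 3·8.7 = 39.1.
Δq = 12 − 8.7 = 3.3; wedge = 52.3 − 39.1 = 13.2.
DWL = ½ × 3.3 × 13.2 = €21.78 thousand.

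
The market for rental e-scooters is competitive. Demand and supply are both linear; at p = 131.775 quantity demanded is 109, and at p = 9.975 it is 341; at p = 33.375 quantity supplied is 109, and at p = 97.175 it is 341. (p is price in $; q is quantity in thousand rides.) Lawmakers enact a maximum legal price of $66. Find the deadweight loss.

$7.62 thousand

Demand slope = (9.975 − 131.775)/(341 − 109) = −0.525, so p = 189 − 0.525q.
Supply slope = (97.175 − 33.375)/(341 − 109) = 0.275, so p = 3.4 + 0.275q.
Competitive equilibrium: 189 − 0.525q = 3.4 + 0.275q → q* = 232, p* = 67.2.
At the ceiling p = 66, quantity supplied = (66 − 3.4)/0.275 = 227.6364.
Willingness to pay at q' = 227.6364: 189 − 0.525·227.6364 = 69.4909.
Δq = 232 − 227.6364 = 4.3636; wedge = 69.4909 − 66 = 3.4909.
DWL = ½ × 4.3636 × 3.4909 = $7.62 thousand.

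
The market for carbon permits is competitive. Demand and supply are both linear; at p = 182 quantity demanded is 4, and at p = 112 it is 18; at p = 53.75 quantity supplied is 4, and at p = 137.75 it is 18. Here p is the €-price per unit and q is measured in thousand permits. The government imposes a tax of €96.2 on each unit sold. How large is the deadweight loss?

€420.66 thousand

Demand slope = (112 − 182)/(18 − 4) = −5, so p = 202 − 5q.
Supply slope = (137.75 − 53.75)/(18 − 4) = 6, so p = 29.75 + 6q.
Competitive equilibrium: 202 − 5q = 29.75 + 6q → q* = 15.6591, p* = 123.7045.
With the tax, the buyer price exceeds the seller price by 96.2: (202 − 5q) − (29.75 + 6q) = 96.2 → q' = 6.9136.
Δq = 15.6591 − 6.9136 = 8.7455; the wedge equals the tax, 96.2.
Deadweight loss = ½ × 8.7455 × 96.2 = €420.66 thousand.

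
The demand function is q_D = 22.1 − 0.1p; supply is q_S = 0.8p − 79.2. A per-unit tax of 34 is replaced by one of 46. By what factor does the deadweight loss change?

In inverse form: demand p = 221 − 10q, supply p = 99 + 1.25q.
Competitive equilibrium: 221 − 10q = 99 + 1.25q → q* = 10.8444, p* = 112.5556.
For a per-unit tax t: Δq = t/11.25, so DWL = ½·t·(t/11.25) = t²/22.5.
At t = 34: DWL = 51.378. At t = 46: DWL = 94.044.
Ratio = (46/34)² = 1.830.

1.830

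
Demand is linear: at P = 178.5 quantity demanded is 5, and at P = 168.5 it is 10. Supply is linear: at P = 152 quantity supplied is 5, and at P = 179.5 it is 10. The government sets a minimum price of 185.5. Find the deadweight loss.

Demand slope = (168.5 − 178.5)/(10 − 5) = −2, so P = 188.5 − 2Q.
Supply slope = (179.5 − 152)/(10 − 5) = 5.5, so P = 124.5 + 5.5Q.
Competitive equilibrium: 188.5 − 2Q = 124.5 + 5.5Q → Q* = 8.5333, P* = 171.4333.
At the floor P = 185.5, quantity demanded = (188.5 − 185.5)/2 = 1.5.
Sellers' marginal cost at Q' = 1.5: 124.5 + 5.5·1.5 = 132.75.
ΔQ = 8.5333 − 1.5 = 7.0333; wedge = 185.5 − 132.75 = 52.75.
Welfare loss = ½ × 7.0333 × 52.75 = 185.50.

185.50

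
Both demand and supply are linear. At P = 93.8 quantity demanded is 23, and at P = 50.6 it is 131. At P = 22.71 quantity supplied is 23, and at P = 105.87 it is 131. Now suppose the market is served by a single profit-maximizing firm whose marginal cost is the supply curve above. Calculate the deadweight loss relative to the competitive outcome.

Demand slope = (50.6 − 93.8)/(131 − 23) = −0.4, so P = 103 − 0.4Q.
Supply slope = (105.87 − 22.71)/(131 − 23) = 0.77, so P = 5 + 0.77Q.
Competitive equilibrium: 103 − 0.4Q = 5 + 0.77Q → Q* = 83.7607, P* = 69.4957.
Marginal revenue: MR = 103 − 0.8Q. Set MR = MC: 103 − 0.8Q = 5 + 0.77Q → Q_m = 62.4204.
Price P_m = 103 − 0.4·62.4204 = 78.0318; MC(Q_m) = 5 + 0.77·62.4204 = 53.0637.
Competitive Q* = 83.7607, so ΔQ = 21.3403; wedge = 78.0318 − 53.0637 = 24.9681.
DWL = ½ × 21.3403 × 24.9681 = 266.41.

266.41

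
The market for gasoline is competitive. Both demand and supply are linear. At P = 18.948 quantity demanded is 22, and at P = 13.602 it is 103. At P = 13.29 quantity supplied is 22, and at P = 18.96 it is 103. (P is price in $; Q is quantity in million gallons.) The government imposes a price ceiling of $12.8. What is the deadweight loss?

Demand slope = (13.602 − 18.948)/(103 − 22) = −0.066, so P = 20.4 − 0.066Q.
Supply slope = (18.96 − 13.29)/(103 − 22) = 0.07, so P = 11.75 + 0.07Q.
Competitive equilibrium: 20.4 − 0.066Q = 11.75 + 0.07Q → Q* = 63.6029, P* = 16.2022.
At the ceiling P = 12.8, quantity supplied = (12.8 − 11.75)/0.07 = 15.
Willingness to pay at Q' = 15: 20.4 − 0.066·15 = 19.41.
ΔQ = 63.6029 − 15 = 48.6029; wedge = 19.41 − 12.8 = 6.61.
Welfare loss = ½ × 48.6029 × 6.61 = $160.63 million.

$160.63 million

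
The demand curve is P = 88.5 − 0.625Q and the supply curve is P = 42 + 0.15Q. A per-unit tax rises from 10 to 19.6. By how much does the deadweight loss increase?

Competitive equilibrium: 88.5 − 0.625Q = 42 + 0.15Q → Q* = 60, P* = 51.
For a per-unit tax t: ΔQ = t/0.775, so DWL = ½·t·(t/0.775) = t²/1.55.
At t = 10: DWL = 64.516. At t = 19.6: DWL = 247.845.
Increase = 247.845 − 64.516 = 183.33.

183.33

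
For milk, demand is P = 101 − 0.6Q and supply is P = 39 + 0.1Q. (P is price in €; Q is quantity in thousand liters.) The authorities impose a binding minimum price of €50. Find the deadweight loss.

€4.46 thousand

Competitive equilibrium: 101 − 0.6Q = 39 + 0.1Q → Q* = 88.5714, P* = 47.8571.
At the floor P = 50, quantity demanded = (101 − 50)/0.6 = 85.
Sellers' marginal cost at Q' = 85: 39 + 0.1·85 = 47.5.
ΔQ = 88.5714 − 85 = 3.5714; wedge = 50 − 47.5 = 2.5.
The triangle = ½ × 3.5714 × 2.5 = €4.46 thousand.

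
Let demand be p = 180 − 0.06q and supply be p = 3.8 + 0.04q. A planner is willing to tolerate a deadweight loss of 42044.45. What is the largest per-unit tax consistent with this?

91.7

Competitive equilibrium: 180 − 0.06q = 3.8 + 0.04q → q* = 1762, p* = 74.28.
A tax t gives Δq = t/0.1 and wedge t, so DWL = t²/0.2.
t²/0.2 = 42044.45 → t² = 8408.89 → t = 91.7.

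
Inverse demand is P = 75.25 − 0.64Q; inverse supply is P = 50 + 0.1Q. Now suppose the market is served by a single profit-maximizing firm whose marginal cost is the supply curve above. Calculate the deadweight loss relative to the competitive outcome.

Competitive equilibrium: 75.25 − 0.64Q = 50 + 0.1Q → Q* = 34.1216, P* = 53.4122.
Marginal revenue: MR = 75.25 − 1.28Q. Set MR = MC: 75.25 − 1.28Q = 50 + 0.1Q → Q_m = 18.2971.
Price P_m = 75.25 − 0.64·18.2971 = 63.5399; MC(Q_m) = 50 + 0.1·18.2971 = 51.8297.
Competitive Q* = 34.1216, so ΔQ = 15.8245; wedge = 63.5399 − 51.8297 = 11.7102.
DWL = ½ × 15.8245 × 11.7102 = 92.65.

92.65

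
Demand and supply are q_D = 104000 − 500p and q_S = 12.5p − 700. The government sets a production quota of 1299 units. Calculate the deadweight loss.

In inverse form: demand p = 208 − 0.002q, supply p = 56 + 0.08q.
Competitive equilibrium: 208 − 0.002q = 56 + 0.08q → q* = 1853.6585, p* = 204.2927.
At q = 1299: demand price = 208 − 0.002·1299 = 205.402; supply price = 56 + 0.08·1299 = 159.92.
Δq = 1853.6585 − 1299 = 554.6585; wedge = 205.402 − 159.92 = 45.482.
Deadweight loss = ½ × 554.6585 × 45.482 = 12613.49.

12613.49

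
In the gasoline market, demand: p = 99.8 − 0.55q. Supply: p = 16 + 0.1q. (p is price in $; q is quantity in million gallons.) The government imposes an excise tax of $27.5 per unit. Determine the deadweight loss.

$581.73 million

Competitive equilibrium: 99.8 − 0.55q = 16 + 0.1q → q* = 128.9231, p* = 28.8923.
With the tax, the buyer price exceeds the seller price by 27.5: (99.8 − 0.55q) − (16 + 0.1q) = 27.5 → q' = 86.6154.
Δq = 128.9231 − 86.6154 = 42.3077; the wedge equals the tax, 27.5.
DWL = ½ × 42.3077 × 27.5 = $581.73 million.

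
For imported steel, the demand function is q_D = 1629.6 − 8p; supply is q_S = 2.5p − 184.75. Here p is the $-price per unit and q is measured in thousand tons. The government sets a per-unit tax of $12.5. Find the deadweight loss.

In inverse form: demand p = 203.7 − 0.125q, supply p = 73.9 + 0.4q.
Competitive equilibrium: 203.7 − 0.125q = 73.9 + 0.4q → q* = 247.2381, p* = 172.7952.
With the tax, the buyer price exceeds the seller price by 12.5: (203.7 − 0.125q) − (73.9 + 0.4q) = 12.5 → q' = 223.4286.
Δq = 247.2381 − 223.4286 = 23.8095; the wedge equals the tax, 12.5.
Deadweight loss = ½ × 23.8095 × 12.5 = $148.81 thousand.

$148.81 thousand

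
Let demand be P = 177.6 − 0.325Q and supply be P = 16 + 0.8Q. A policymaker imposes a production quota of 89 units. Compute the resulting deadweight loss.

Competitive equilibrium: 177.6 − 0.325Q = 16 + 0.8Q → Q* = 143.6444, P* = 130.9156.
At Q = 89: demand price = 177.6 − 0.325·89 = 148.675; supply price = 16 + 0.8·89 = 87.2.
ΔQ = 143.6444 − 89 = 54.6444; wedge = 148.675 − 87.2 = 61.475.
Welfare loss = ½ × 54.6444 × 61.475 = 1679.63.

1679.63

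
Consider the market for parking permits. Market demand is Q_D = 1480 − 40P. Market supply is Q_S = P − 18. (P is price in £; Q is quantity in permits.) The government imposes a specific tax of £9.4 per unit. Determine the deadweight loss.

£43.10

In inverse form: demand P = 37 − 0.025Q, supply P = 18 + Q.
Competitive equilibrium: 37 − 0.025Q = 18 + Q → Q* = 18.5366, P* = 36.5366.
With the tax, the buyer price exceeds the seller price by 9.4: (37 − 0.025Q) − (18 + Q) = 9.4 → Q' = 9.3659.
ΔQ = 18.5366 − 9.3659 = 9.1707; the wedge equals the tax, 9.4.
Welfare loss = ½ × 9.1707 × 9.4 = £43.10.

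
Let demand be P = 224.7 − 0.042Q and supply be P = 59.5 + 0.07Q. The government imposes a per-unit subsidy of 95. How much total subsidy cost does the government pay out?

220705.36

Competitive equilibrium: 224.7 − 0.042Q = 59.5 + 0.07Q → Q* = 1475, P* = 162.75.
The subsidy lowers effective supply by 95: P = 0.07Q − 35.5.
New quantity: 224.7 − 0.042Q = 0.07Q − 35.5 → Q' = 2323.2143.
Total subsidy cost = 95 × 2323.2143 = 220705.36.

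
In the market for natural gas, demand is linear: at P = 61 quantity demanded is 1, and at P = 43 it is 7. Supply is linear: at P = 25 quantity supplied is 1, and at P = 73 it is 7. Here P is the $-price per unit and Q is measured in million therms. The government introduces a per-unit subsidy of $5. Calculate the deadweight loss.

Demand slope = (43 − 61)/(7 − 1) = −3, so P = 64 − 3Q.
Supply slope = (73 − 25)/(7 − 1) = 8, so P = 17 + 8Q.
Competitive equilibrium: 64 − 3Q = 17 + 8Q → Q* = 4.2727, P* = 51.1818.
The subsidy lowers effective supply by 5: P = 12 + 8Q.
New quantity: 64 − 3Q = 12 + 8Q → Q' = 4.7273.
Overproduction ΔQ = 4.7273 − 4.2727 = 0.4546; wedge = subsidy = 5.
The triangle = ½ × 0.4546 × 5 = $1.14 million.

$1.14 million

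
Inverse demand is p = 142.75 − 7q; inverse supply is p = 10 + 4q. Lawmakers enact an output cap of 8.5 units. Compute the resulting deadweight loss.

70.03

Competitive equilibrium: 142.75 − 7q = 10 + 4q → q* = 12.0682, p* = 58.2727.
At q = 8.5: demand price = 142.75 − 7·8.5 = 83.25; supply price = 10 + 4·8.5 = 44.
Δq = 12.0682 − 8.5 = 3.5682; wedge = 83.25 − 44 = 39.25.
DWL = ½ × 3.5682 × 39.25 = 70.03.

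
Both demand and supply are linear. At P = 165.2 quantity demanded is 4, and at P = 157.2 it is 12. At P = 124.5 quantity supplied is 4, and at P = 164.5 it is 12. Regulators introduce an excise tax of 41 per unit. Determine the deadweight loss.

140.08

Demand slope = (157.2 − 165.2)/(12 − 4) = −1, so P = 169.2 − Q.
Supply slope = (164.5 − 124.5)/(12 − 4) = 5, so P = 104.5 + 5Q.
Competitive equilibrium: 169.2 − Q = 104.5 + 5Q → Q* = 10.7833, P* = 158.4167.
With the tax, the buyer price exceeds the seller price by 41: (169.2 − Q) − (104.5 + 5Q) = 41 → Q' = 3.95.
ΔQ = 10.7833 − 3.95 = 6.8333; the wedge equals the tax, 41.
The triangle = ½ × 6.8333 × 41 = 140.08.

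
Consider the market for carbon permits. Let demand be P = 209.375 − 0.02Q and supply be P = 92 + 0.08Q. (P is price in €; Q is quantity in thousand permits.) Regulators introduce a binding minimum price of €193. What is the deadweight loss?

Competitive equilibrium: 209.375 − 0.02Q = 92 + 0.08Q → Q* = 1173.75, P* = 185.9.
At the floor P = 193, quantity demanded = (209.375 − 193)/0.02 = 818.75.
Sellers' marginal cost at Q' = 818.75: 92 + 0.08·818.75 = 157.5.
ΔQ = 1173.75 − 818.75 = 355; wedge = 193 − 157.5 = 35.5.
DWL = ½ × 355 × 35.5 = €6301.25 thousand.

€6301.25 thousand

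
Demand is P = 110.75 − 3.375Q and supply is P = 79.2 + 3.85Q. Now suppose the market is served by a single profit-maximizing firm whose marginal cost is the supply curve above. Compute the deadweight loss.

6.98

Competitive equilibrium: 110.75 − 3.375Q = 79.2 + 3.85Q → Q* = 4.3668, P* = 96.0121.
Marginal revenue: MR = 110.75 − 6.75Q. Set MR = MC: 110.75 − 6.75Q = 79.2 + 3.85Q → Q_m = 2.9764.
Price P_m = 110.75 − 3.375·2.9764 = 100.7047; MC(Q_m) = 79.2 + 3.85·2.9764 = 90.6591.
Competitive Q* = 4.3668, so ΔQ = 1.3904; wedge = 100.7047 − 90.6591 = 10.0456.
The triangle = ½ × 1.3904 × 10.0456 = 6.98.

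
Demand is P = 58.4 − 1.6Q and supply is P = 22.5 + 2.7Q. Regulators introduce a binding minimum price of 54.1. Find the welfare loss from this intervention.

Competitive equilibrium: 58.4 − 1.6Q = 22.5 + 2.7Q → Q* = 8.3488, P* = 45.0419.
At the floor P = 54.1, quantity demanded = (58.4 − 54.1)/1.6 = 2.6875.
Sellers' marginal cost at Q' = 2.6875: 22.5 + 2.7·2.6875 = 29.7563.
ΔQ = 8.3488 − 2.6875 = 5.6613; wedge = 54.1 − 29.7563 = 24.3437.
DWL = ½ × 5.6613 × 24.3437 = 68.91.

68.91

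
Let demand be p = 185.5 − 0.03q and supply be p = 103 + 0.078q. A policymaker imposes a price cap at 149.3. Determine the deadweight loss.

Competitive equilibrium: 185.5 − 0.03q = 103 + 0.078q → q* = 763.8889, p* = 162.5833.
At the ceiling p = 149.3, quantity supplied = (149.3 − 103)/0.078 = 593.5897.
Willingness to pay at q' = 593.5897: 185.5 − 0.03·593.5897 = 167.6923.
Δq = 763.8889 − 593.5897 = 170.2992; wedge = 167.6923 − 149.3 = 18.3923.
The triangle = ½ × 170.2992 × 18.3923 = 1566.10.

1566.10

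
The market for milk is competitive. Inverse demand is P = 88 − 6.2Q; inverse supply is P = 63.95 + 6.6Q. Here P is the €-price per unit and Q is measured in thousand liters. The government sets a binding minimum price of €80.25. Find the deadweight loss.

€2.53 thousand

Competitive equilibrium: 88 − 6.2Q = 63.95 + 6.6Q → Q* = 1.8789, P* = 76.3508.
At the floor P = 80.25, quantity demanded = (88 − 80.25)/6.2 = 1.25.
Sellers' marginal cost at Q' = 1.25: 63.95 + 6.6·1.25 = 72.2.
ΔQ = 1.8789 − 1.25 = 0.6289; wedge = 80.25 − 72.2 = 8.05.
Deadweight loss = ½ × 0.6289 × 8.05 = €2.53 thousand.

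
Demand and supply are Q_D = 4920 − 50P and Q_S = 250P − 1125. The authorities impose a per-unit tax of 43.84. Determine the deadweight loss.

40040.53

In inverse form: demand P = 98.4 − 0.02Q, supply P = 4.5 + 0.004Q.
Competitive equilibrium: 98.4 − 0.02Q = 4.5 + 0.004Q → Q* = 3912.5, P* = 20.15.
With the tax, the buyer price exceeds the seller price by 43.84: (98.4 − 0.02Q) − (4.5 + 0.004Q) = 43.84 → Q' = 2085.8333.
ΔQ = 3912.5 − 2085.8333 = 1826.6667; the wedge equals the tax, 43.84.
The triangle = ½ × 1826.6667 × 43.84 = 40040.53.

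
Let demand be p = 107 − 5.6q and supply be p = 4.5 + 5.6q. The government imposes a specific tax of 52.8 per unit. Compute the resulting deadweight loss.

Competitive equilibrium: 107 − 5.6q = 4.5 + 5.6q → q* = 9.1518, p* = 55.75.
With the tax, the buyer price exceeds the seller price by 52.8: (107 − 5.6q) − (4.5 + 5.6q) = 52.8 → q' = 4.4375.
Δq = 9.1518 − 4.4375 = 4.7143; the wedge equals the tax, 52.8.
The triangle = ½ × 4.7143 × 52.8 = 124.46.

124.46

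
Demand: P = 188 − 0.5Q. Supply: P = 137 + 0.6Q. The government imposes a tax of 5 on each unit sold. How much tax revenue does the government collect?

209.09

Competitive equilibrium: 188 − 0.5Q = 137 + 0.6Q → Q* = 46.3636, P* = 164.8182.
With the tax, the buyer price exceeds the seller price by 5: (188 − 0.5Q) − (137 + 0.6Q) = 5 → Q' = 41.8182.
Tax revenue = 5 × 41.8182 = 209.09.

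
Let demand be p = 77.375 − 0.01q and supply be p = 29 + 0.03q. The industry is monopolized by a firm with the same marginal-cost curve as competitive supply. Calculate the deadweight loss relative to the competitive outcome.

1170.07

Competitive equilibrium: 77.375 − 0.01q = 29 + 0.03q → q* = 1209.375, p* = 65.2813.
Marginal revenue: MR = 77.375 − 0.02q. Set MR = MC: 77.375 − 0.02q = 29 + 0.03q → q_m = 967.5.
Price p_m = 77.375 − 0.01·967.5 = 67.7; MC(q_m) = 29 + 0.03·967.5 = 58.025.
Competitive q* = 1209.375, so Δq = 241.875; wedge = 67.7 − 58.025 = 9.675.
Welfare loss = ½ × 241.875 × 9.675 = 1170.07.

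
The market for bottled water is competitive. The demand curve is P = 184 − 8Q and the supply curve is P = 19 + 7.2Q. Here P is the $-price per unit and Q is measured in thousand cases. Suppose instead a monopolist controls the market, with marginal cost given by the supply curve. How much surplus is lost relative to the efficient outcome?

$106.49 thousand

Competitive equilibrium: 184 − 8Q = 19 + 7.2Q → Q* = 10.8553, P* = 97.1579.
Marginal revenue: MR = 184 − 16Q. Set MR = MC: 184 − 16Q = 19 + 7.2Q → Q_m = 7.1121.
Price P_m = 184 − 8·7.1121 = 127.1032; MC(Q_m) = 19 + 7.2·7.1121 = 70.2071.
Competitive Q* = 10.8553, so ΔQ = 3.7432; wedge = 127.1032 − 70.2071 = 56.8961.
Deadweight loss = ½ × 3.7432 × 56.8961 = $106.49 thousand.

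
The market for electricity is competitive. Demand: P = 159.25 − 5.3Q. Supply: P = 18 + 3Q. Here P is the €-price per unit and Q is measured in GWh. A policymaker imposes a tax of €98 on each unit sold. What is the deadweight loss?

€578.55

Competitive equilibrium: 159.25 − 5.3Q = 18 + 3Q → Q* = 17.01807, P* = 69.05422.
With the tax, the buyer price exceeds the seller price by 98: (159.25 − 5.3Q) − (18 + 3Q) = 98 → Q' = 5.21084.
ΔQ = 17.01807 − 5.21084 = 11.80723; the wedge equals the tax, 98.
DWL = ½ × 11.80723 × 98 = €578.55.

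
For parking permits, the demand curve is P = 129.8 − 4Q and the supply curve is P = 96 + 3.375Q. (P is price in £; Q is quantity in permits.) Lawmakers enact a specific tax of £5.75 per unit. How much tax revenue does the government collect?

£21.87

Competitive equilibrium: 129.8 − 4Q = 96 + 3.375Q → Q* = 4.5831, P* = 111.4678.
With the tax, the buyer price exceeds the seller price by 5.75: (129.8 − 4Q) − (96 + 3.375Q) = 5.75 → Q' = 3.8034.
Tax revenue = 5.75 × 3.8034 = £21.87.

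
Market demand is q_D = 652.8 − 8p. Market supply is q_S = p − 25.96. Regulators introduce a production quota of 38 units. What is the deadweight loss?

In inverse form: demand p = 81.6 − 0.125q, supply p = 25.96 + q.
Competitive equilibrium: 81.6 − 0.125q = 25.96 + q → q* = 49.4578, p* = 75.4178.
At q = 38: demand price = 81.6 − 0.125·38 = 76.85; supply price = 25.96 + 1·38 = 63.96.
Δq = 49.4578 − 38 = 11.4578; wedge = 76.85 − 63.96 = 12.89.
The triangle = ½ × 11.4578 × 12.89 = 73.85.

73.85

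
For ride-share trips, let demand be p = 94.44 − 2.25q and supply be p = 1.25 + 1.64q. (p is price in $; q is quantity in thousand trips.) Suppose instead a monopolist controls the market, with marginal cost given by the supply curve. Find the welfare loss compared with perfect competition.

$149.90 thousand

Competitive equilibrium: 94.44 − 2.25q = 1.25 + 1.64q → q* = 23.9563, p* = 40.5383.
Marginal revenue: MR = 94.44 − 4.5q. Set MR = MC: 94.44 − 4.5q = 1.25 + 1.64q → q_m = 15.1775.
Price p_m = 94.44 − 2.25·15.1775 = 60.2906; MC(q_m) = 1.25 + 1.64·15.1775 = 26.1411.
Competitive q* = 23.9563, so Δq = 8.7788; wedge = 60.2906 − 26.1411 = 34.1495.
Deadweight loss = ½ × 8.7788 × 34.1495 = $149.90 thousand.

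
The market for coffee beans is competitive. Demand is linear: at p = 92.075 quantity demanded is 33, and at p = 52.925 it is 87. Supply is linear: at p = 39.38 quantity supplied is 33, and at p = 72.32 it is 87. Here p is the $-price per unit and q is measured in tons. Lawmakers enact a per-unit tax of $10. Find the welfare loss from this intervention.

$37.45

Demand slope = (52.925 − 92.075)/(87 − 33) = −0.725, so p = 116 − 0.725q.
Supply slope = (72.32 − 39.38)/(87 − 33) = 0.61, so p = 19.25 + 0.61q.
Competitive equilibrium: 116 − 0.725q = 19.25 + 0.61q → q* = 72.4719, p* = 63.4579.
With the tax, the buyer price exceeds the seller price by 10: (116 − 0.725q) − (19.25 + 0.61q) = 10 → q' = 64.9813.
Δq = 72.4719 − 64.9813 = 7.4906; the wedge equals the tax, 10.
Deadweight loss = ½ × 7.4906 × 10 = $37.45.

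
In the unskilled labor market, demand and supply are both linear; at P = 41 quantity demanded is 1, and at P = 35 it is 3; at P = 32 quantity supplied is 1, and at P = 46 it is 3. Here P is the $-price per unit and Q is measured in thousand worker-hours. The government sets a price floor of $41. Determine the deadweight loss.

$4.05 thousand

Demand slope = (35 − 41)/(3 − 1) = −3, so P = 44 − 3Q.
Supply slope = (46 − 32)/(3 − 1) = 7, so P = 25 + 7Q.
Competitive equilibrium: 44 − 3Q = 25 + 7Q → Q* = 1.9, P* = 38.3.
At the floor P = 41, quantity demanded = (44 − 41)/3 = 1.
Sellers' marginal cost at Q' = 1: 25 + 7·1 = 32.
ΔQ = 1.9 − 1 = 0.9; wedge = 41 − 32 = 9.
Welfare loss = ½ × 0.9 × 9 = $4.05 thousand.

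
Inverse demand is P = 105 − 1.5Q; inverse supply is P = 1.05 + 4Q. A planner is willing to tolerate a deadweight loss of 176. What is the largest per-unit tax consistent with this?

Competitive equilibrium: 105 − 1.5Q = 1.05 + 4Q → Q* = 18.9, P* = 76.65.
A tax t gives ΔQ = t/5.5 and wedge t, so DWL = t²/11.
t²/11 = 176 → t² = 1936 → t = 44.

44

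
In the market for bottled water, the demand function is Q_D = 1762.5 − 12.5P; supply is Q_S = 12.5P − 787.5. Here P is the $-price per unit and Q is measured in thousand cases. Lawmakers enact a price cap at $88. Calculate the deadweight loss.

In inverse form: demand P = 141 − 0.08Q, supply P = 63 + 0.08Q.
Competitive equilibrium: 141 − 0.08Q = 63 + 0.08Q → Q* = 487.5, P* = 102.
At the ceiling P = 88, quantity supplied = (88 − 63)/0.08 = 312.5.
Willingness to pay at Q' = 312.5: 141 − 0.08·312.5 = 116.
ΔQ = 487.5 − 312.5 = 175; wedge = 116 − 88 = 28.
Welfare loss = ½ × 175 × 28 = $2450 thousand.

$2450 thousand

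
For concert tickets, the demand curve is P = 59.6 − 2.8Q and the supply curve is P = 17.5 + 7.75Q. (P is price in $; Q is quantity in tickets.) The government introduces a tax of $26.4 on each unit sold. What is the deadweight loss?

Competitive equilibrium: 59.6 − 2.8Q = 17.5 + 7.75Q → Q* = 3.9905, P* = 48.4265.
With the tax, the buyer price exceeds the seller price by 26.4: (59.6 − 2.8Q) − (17.5 + 7.75Q) = 26.4 → Q' = 1.4882.
ΔQ = 3.9905 − 1.4882 = 2.5023; the wedge equals the tax, 26.4.
Welfare loss = ½ × 2.5023 × 26.4 = $33.03.

$33.03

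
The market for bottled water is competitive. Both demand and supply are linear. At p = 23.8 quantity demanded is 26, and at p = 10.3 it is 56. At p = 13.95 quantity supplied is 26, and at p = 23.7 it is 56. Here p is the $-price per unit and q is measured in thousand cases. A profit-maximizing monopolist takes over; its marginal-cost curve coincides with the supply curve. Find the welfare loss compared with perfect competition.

$78.35 thousand

Demand slope = (10.3 − 23.8)/(56 − 26) = −0.45, so p = 35.5 − 0.45q.
Supply slope = (23.7 − 13.95)/(56 − 26) = 0.325, so p = 5.5 + 0.325q.
Competitive equilibrium: 35.5 − 0.45q = 5.5 + 0.325q → q* = 38.7097, p* = 18.0806.
Marginal revenue: MR = 35.5 − 0.9q. Set MR = MC: 35.5 − 0.9q = 5.5 + 0.325q → q_m = 24.4898.
Price p_m = 35.5 − 0.45·24.4898 = 24.4796; MC(q_m) = 5.5 + 0.325·24.4898 = 13.4592.
Competitive q* = 38.7097, so Δq = 14.2199; wedge = 24.4796 − 13.4592 = 11.0204.
Welfare loss = ½ × 14.2199 × 11.0204 = $78.35 thousand.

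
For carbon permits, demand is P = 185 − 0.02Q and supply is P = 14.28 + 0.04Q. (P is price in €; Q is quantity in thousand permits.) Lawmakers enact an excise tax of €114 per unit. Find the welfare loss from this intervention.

Competitive equilibrium: 185 − 0.02Q = 14.28 + 0.04Q → Q* = 2845.3333, P* = 128.0933.
With the tax, the buyer price exceeds the seller price by 114: (185 − 0.02Q) − (14.28 + 0.04Q) = 114 → Q' = 945.3333.
ΔQ = 2845.3333 − 945.3333 = 1900; the wedge equals the tax, 114.
The triangle = ½ × 1900 × 114 = €108300 thousand.

€108300 thousand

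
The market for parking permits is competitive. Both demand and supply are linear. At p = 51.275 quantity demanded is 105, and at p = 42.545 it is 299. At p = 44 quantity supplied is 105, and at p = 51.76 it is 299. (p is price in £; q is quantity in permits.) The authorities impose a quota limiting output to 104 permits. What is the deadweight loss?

£318.64

Demand slope = (42.545 − 51.275)/(299 − 105) = −0.045, so p = 56 − 0.045q.
Supply slope = (51.76 − 44)/(299 − 105) = 0.04, so p = 39.8 + 0.04q.
Competitive equilibrium: 56 − 0.045q = 39.8 + 0.04q → q* = 190.5882, p* = 47.4235.
At q = 104: demand price = 56 − 0.045·104 = 51.32; supply price = 39.8 + 0.04·104 = 43.96.
Δq = 190.5882 − 104 = 86.5882; wedge = 51.32 − 43.96 = 7.36.
DWL = ½ × 86.5882 × 7.36 = £318.64.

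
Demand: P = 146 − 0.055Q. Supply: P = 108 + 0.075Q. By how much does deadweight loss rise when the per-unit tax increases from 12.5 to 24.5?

1707.69

Competitive equilibrium: 146 − 0.055Q = 108 + 0.075Q → Q* = 292.3077, P* = 129.9231.
For a per-unit tax t: ΔQ = t/0.13, so DWL = ½·t·(t/0.13) = t²/0.26.
At t = 12.5: DWL = 600.962. At t = 24.5: DWL = 2308.654.
Increase = 2308.654 − 600.962 = 1707.69.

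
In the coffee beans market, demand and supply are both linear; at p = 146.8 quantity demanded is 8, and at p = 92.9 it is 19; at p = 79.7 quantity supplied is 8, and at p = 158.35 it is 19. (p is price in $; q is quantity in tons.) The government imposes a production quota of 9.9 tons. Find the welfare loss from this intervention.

$81.08

Demand slope = (92.9 − 146.8)/(19 − 8) = −4.9, so p = 186 − 4.9q.
Supply slope = (158.35 − 79.7)/(19 − 8) = 7.15, so p = 22.5 + 7.15q.
Competitive equilibrium: 186 − 4.9q = 22.5 + 7.15q → q* = 13.5685, p* = 119.5145.
At q = 9.9: demand price = 186 − 4.9·9.9 = 137.49; supply price = 22.5 + 7.15·9.9 = 93.285.
Δq = 13.5685 − 9.9 = 3.6685; wedge = 137.49 − 93.285 = 44.205.
DWL = ½ × 3.6685 × 44.205 = $81.08.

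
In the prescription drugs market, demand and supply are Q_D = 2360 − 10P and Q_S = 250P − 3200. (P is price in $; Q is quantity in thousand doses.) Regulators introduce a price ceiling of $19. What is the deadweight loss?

In inverse form: demand P = 236 − 0.1Q, supply P = 12.8 + 0.004Q.
Competitive equilibrium: 236 − 0.1Q = 12.8 + 0.004Q → Q* = 2146.1538, P* = 21.3846.
At the ceiling P = 19, quantity supplied = (19 − 12.8)/0.004 = 1550.
Willingness to pay at Q' = 1550: 236 − 0.1·1550 = 81.
ΔQ = 2146.1538 − 1550 = 596.1538; wedge = 81 − 19 = 62.
DWL = ½ × 596.1538 × 62 = $18480.77 thousand.

$18480.77 thousand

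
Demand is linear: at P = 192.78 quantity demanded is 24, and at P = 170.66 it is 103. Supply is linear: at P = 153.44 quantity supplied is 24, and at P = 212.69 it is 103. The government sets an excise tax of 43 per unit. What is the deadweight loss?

897.57

Demand slope = (170.66 − 192.78)/(103 − 24) = −0.28, so P = 199.5 − 0.28Q.
Supply slope = (212.69 − 153.44)/(103 − 24) = 0.75, so P = 135.44 + 0.75Q.
Competitive equilibrium: 199.5 − 0.28Q = 135.44 + 0.75Q → Q* = 62.1942, P* = 182.0856.
With the tax, the buyer price exceeds the seller price by 43: (199.5 − 0.28Q) − (135.44 + 0.75Q) = 43 → Q' = 20.4466.
ΔQ = 62.1942 − 20.4466 = 41.7476; the wedge equals the tax, 43.
The triangle = ½ × 41.7476 × 43 = 897.57.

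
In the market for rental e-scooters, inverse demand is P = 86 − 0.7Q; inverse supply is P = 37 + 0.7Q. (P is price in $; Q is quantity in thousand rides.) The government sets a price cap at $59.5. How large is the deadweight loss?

$5.71 thousand

Competitive equilibrium: 86 − 0.7Q = 37 + 0.7Q → Q* = 35, P* = 61.5.
At the ceiling P = 59.5, quantity supplied = (59.5 − 37)/0.7 = 32.1429.
Willingness to pay at Q' = 32.1429: 86 − 0.7·32.1429 = 63.5.
ΔQ = 35 − 32.1429 = 2.8571; wedge = 63.5 − 59.5 = 4.
The triangle = ½ × 2.8571 × 4 = $5.71 thousand.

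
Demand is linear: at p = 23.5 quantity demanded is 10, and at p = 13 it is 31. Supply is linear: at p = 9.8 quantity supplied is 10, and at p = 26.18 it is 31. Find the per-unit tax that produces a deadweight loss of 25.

Demand slope = (13 − 23.5)/(31 − 10) = −0.5, so p = 28.5 − 0.5q.
Supply slope = (26.18 − 9.8)/(31 − 10) = 0.78, so p = 2 + 0.78q.
Competitive equilibrium: 28.5 − 0.5q = 2 + 0.78q → q* = 20.7031, p* = 18.1484.
A tax t gives Δq = t/1.28 and wedge t, so DWL = t²/2.56.
t²/2.56 = 25 → t² = 64 → t = 8.

8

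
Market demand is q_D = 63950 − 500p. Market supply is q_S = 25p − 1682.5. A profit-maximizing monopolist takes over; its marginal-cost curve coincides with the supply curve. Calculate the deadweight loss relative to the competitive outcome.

In inverse form: demand p = 127.9 − 0.002q, supply p = 67.3 + 0.04q.
Competitive equilibrium: 127.9 − 0.002q = 67.3 + 0.04q → q* = 1442.8571, p* = 125.0143.
Marginal revenue: MR = 127.9 − 0.004q. Set MR = MC: 127.9 − 0.004q = 67.3 + 0.04q → q_m = 1377.2727.
Price p_m = 127.9 − 0.002·1377.2727 = 125.1455; MC(q_m) = 67.3 + 0.04·1377.2727 = 122.3909.
Competitive q* = 1442.8571, so Δq = 65.5844; wedge = 125.1455 − 122.3909 = 2.7546.
Deadweight loss = ½ × 65.5844 × 2.7546 = 90.33.

90.33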